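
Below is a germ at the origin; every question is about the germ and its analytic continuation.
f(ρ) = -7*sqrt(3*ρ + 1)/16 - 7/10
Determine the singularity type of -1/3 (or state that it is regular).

The point is an algebraic (square-root) branch point.

The term (-7/16)*sqrt(1 - ρ/(-1/3)) has argument 1 - -1/3/(-1/3) = 0 at -1/3: a square-root (algebraic, two-sheeted) branch point; the remaining terms are analytic or single-valued there.


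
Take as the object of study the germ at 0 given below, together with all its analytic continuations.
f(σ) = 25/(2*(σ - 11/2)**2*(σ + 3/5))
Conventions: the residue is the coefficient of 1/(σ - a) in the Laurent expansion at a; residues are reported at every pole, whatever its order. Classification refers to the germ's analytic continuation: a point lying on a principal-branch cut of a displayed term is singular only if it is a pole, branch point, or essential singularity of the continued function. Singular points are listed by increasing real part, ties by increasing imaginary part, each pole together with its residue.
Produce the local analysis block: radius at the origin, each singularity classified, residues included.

Radius of convergence at 0: 3/5.
At -3/5: a pole of order 1; residue 1250/3721.
At 11/2: a pole of order 2; residue -1250/3721.

Denominator factor (σ + 3/5): pole of order 1 at -3/5, modulus 3/5.
Denominator factor (σ - 11/2)^2: pole of order 2 at 11/2, modulus 11/2.
The radius of convergence is the smallest modulus among the singular points: 3/5.
At the order-1 pole -3/5 set g(σ) = (σ - (-3/5))*f(σ) = 25/(2*(σ - 11/2)**2).
Simple pole: residue = g(a) at a = -3/5, which is 1250/3721.
At the order-2 pole 11/2 set g(σ) = (σ - (11/2))^2*f(σ) = 25/(2*(σ + 3/5)).
Order-2 pole: residue = g'(a); g'(11/2) = -1250/3721, so the residue is -1250/3721.
List the singular points by increasing real part (a conjugate pair: the negative imaginary part first).


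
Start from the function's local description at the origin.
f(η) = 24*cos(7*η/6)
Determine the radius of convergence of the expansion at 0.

The radius of convergence is infinite.

The factor cos(7*η/6) is entire and contributes no finite singular point.
The polynomial part has no poles.
No finite singular points: the Taylor series at 0 converges everywhere.


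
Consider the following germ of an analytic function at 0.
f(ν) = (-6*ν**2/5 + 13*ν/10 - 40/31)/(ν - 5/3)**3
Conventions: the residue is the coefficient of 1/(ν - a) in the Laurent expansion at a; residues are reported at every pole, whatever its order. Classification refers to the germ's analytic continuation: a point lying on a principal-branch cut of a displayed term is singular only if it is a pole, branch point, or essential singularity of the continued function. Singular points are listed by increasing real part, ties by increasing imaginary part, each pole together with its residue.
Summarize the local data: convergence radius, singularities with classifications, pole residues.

Denominator factor (ν - 5/3)^3: pole of order 3 at 5/3, modulus 5/3.
The radius of convergence is the smallest modulus among the singular points: 5/3.
At the order-3 pole 5/3 set g(ν) = (ν - (5/3))^3*f(ν) = -6*ν**2/5 + 13*ν/10 - 40/31.
Order-3 pole: residue = g''(a)/2; g''(5/3) = -12/5, so the residue is -6/5.

Radius of convergence at 0: 5/3.
At 5/3: a pole of order 3; residue -6/5.


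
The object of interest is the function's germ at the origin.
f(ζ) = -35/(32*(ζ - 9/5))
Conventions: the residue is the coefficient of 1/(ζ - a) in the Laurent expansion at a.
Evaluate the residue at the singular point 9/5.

The residue is -35/32.

At the order-1 pole 9/5 set g(ζ) = (ζ - (9/5))*f(ζ) = -35/32.
Simple pole: residue = g(a) at a = 9/5, which is -35/32.


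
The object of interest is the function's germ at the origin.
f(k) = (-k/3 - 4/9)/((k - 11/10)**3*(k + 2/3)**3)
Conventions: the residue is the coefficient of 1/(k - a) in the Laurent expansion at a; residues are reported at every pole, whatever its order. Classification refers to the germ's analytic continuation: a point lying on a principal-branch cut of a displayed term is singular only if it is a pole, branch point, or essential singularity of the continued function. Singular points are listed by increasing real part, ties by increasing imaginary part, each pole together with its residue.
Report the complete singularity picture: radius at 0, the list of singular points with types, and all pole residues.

Radius of convergence at 0: 2/3.
At -2/3: a pole of order 3; residue 75330000/418195493.
At 11/10: a pole of order 3; residue -75330000/418195493.

Denominator factor (k + 2/3)^3: pole of order 3 at -2/3, modulus 2/3.
Denominator factor (k - 11/10)^3: pole of order 3 at 11/10, modulus 11/10.
The radius of convergence is the smallest modulus among the singular points: 2/3.
At the order-3 pole -2/3 set g(k) = (k - (-2/3))^3*f(k) = (-k/3 - 4/9)/(k - 11/10)**3.
Order-3 pole: residue = g''(a)/2; g''(-2/3) = 150660000/418195493, so the residue is 75330000/418195493.
At the order-3 pole 11/10 set g(k) = (k - (11/10))^3*f(k) = (-k/3 - 4/9)/(k + 2/3)**3.
Order-3 pole: residue = g''(a)/2; g''(11/10) = -150660000/418195493, so the residue is -75330000/418195493.
List the singular points by increasing real part (a conjugate pair: the negative imaginary part first).


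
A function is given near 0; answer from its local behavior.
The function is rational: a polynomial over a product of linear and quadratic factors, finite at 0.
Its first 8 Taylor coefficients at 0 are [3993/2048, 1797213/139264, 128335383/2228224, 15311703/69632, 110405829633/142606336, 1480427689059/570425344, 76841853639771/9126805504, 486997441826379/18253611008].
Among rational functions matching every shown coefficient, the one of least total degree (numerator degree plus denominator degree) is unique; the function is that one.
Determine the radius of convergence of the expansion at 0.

The radius of convergence is 4/11.

No rational of total degree below 5 reproduces all 8 coefficients; solving the [1/4] Pade equations on them gives f(τ) = (23*τ/34 + 11/6)/((τ - 8/3)**2*(τ - 4/11)**2), whose expansion matches every shown term.
Denominator factor (τ - 8/3)^2: pole of order 2 at 8/3, modulus 8/3.
Denominator factor (τ - 4/11)^2: pole of order 2 at 4/11, modulus 4/11.
The radius of convergence is the smallest modulus among the singular points: 4/11.


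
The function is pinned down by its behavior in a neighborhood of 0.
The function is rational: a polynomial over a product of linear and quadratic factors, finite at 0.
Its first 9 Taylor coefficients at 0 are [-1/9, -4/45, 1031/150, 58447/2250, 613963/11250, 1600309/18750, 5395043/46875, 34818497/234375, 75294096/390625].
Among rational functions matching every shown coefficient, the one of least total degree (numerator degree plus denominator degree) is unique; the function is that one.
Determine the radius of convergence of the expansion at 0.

No rational of total degree below 7 reproduces all 9 coefficients; solving the [2/5] Pade equations on them gives f(χ) = (-13*χ**2/2 - χ/3 + 1/9)/((χ - 1)**3*(χ**2 - 4*χ/5 + 1)), whose expansion matches every shown term.
Denominator factor (χ - 1)^3: pole of order 3 at 1, modulus 1.
Denominator factor (χ**2 - 4*χ/5 + 1): discriminant -84/25, complex-conjugate roots (2/5) + ((1/5)*sqrt(21))*i and (2/5) - ((1/5)*sqrt(21))*i; poles of order 1, moduli 1 and 1.
The radius of convergence is the smallest modulus among the singular points: 1.

The radius of convergence is 1.


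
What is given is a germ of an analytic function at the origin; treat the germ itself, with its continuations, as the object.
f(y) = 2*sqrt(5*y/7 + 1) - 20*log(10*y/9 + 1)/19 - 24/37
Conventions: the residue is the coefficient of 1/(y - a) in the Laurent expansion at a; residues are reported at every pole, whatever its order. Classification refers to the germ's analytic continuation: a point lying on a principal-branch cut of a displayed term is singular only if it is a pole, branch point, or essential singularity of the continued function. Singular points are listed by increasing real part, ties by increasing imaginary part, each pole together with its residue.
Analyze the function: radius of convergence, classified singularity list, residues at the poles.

Radius of convergence at 0: 9/10.
At -7/5: an algebraic (square-root) branch point.
At -9/10: a logarithmic branch point.

Branch term (-20/19)*log(1 - y/(-9/10)): its argument vanishes at y = -9/10, a logarithmic branch point, modulus 9/10.
Branch term (2)*sqrt(1 - y/(-7/5)): its argument vanishes at y = -7/5, a square-root branch point, modulus 7/5.
The radius of convergence is the smallest modulus among the singular points: 9/10.
List the singular points by increasing real part (a conjugate pair: the negative imaginary part first).


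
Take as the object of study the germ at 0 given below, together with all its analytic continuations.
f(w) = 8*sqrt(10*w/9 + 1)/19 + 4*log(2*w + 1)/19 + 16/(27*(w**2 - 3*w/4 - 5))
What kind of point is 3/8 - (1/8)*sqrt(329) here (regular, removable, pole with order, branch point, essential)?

The point is a pole of order 1.

The denominator factor w**2 - 3*w/4 - 5 vanishes at 3/8 - (1/8)*sqrt(329) and appears to the power 1; the numerator there equals 16/27, nonzero, and no other factor vanishes.
The branch terms are analytic at this point.
Hence a pole whose order is the multiplicity, 1.


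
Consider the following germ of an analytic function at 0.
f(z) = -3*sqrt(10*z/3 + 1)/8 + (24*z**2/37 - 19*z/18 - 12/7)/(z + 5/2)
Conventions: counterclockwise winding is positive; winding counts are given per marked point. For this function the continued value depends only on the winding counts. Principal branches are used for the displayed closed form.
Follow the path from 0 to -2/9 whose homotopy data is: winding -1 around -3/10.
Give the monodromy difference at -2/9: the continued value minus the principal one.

Continued minus principal equals (1/12)*sqrt(21).

The rational part is single-valued and drops out of the difference; each branch term changes only by its own monodromy.
(-3/8)*sqrt(1 - z/(-3/10)): winding -1 is odd, the square root flips sign, contributing -2*(-3/8)*sqrt(1 - (-2/9)/(-3/10)) = -2*(-3/8)*sqrt(7/27) = (1/12)*sqrt(21).
Summing the contributions at z = -2/9 gives (1/12)*sqrt(21).


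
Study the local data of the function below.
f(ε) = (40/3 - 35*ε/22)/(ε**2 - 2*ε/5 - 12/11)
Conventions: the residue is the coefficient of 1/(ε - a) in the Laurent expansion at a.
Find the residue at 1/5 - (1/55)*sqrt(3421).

The factor ε**2 - 2*ε/5 - 12/11 splits as (ε - a)(ε - a') with a = 1/5 - (1/55)*sqrt(3421), a' = 1/5 + (1/55)*sqrt(3421). At the order-1 pole a set g(ε) = (ε - a)*f(ε) = [40/3 - 35*ε/22] / (ε - a').
Simple pole: residue = g(a) at a = 1/5 - (1/55)*sqrt(3421), which is -35/44 - (4295/41052)*sqrt(3421).

The residue is -35/44 - (4295/41052)*sqrt(3421).


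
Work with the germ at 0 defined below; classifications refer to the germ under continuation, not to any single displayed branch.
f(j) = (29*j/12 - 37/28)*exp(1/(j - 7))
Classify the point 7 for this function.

The point is an essential singularity.

The exponent 1/(j - (7)) has a pole at 7, so exp(1/(j - (7))) takes every nonzero value near it: an essential singularity (not a pole of any order).


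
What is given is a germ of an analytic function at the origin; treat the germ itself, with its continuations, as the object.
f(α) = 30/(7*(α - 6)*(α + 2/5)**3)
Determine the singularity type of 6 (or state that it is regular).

The denominator factor α - 6 vanishes at 6 and appears to the power 1; the numerator there equals 30/7, nonzero, and no other factor vanishes.
Hence a pole whose order is the multiplicity, 1.

The point is a pole of order 1.


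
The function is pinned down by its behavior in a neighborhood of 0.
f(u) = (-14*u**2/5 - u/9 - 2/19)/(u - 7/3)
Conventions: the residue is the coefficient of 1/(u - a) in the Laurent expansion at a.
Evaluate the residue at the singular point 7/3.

At the order-1 pole 7/3 set g(u) = (u - (7/3))*f(u) = -14*u**2/5 - u/9 - 2/19.
Simple pole: residue = g(a) at a = 7/3, which is -40037/2565.

The residue is -40037/2565.


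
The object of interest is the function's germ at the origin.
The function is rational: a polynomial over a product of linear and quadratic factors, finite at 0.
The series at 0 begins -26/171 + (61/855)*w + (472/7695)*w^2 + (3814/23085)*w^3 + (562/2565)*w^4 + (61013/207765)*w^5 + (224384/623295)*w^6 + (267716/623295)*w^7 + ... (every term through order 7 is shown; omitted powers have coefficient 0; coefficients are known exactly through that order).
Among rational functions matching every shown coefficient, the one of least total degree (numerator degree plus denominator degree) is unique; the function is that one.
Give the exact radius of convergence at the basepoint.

No rational of total degree below 5 reproduces all 8 coefficients; solving the [1/4] Pade equations on them gives f(w) = (37*w/15 - 26/19)/((w - 1)**2*(w + 3)**2), whose expansion matches every shown term.
Denominator factor (w - 1)^2: pole of order 2 at 1, modulus 1.
Denominator factor (w + 3)^2: pole of order 2 at -3, modulus 3.
The radius of convergence is the smallest modulus among the singular points: 1.

The radius of convergence is 1.


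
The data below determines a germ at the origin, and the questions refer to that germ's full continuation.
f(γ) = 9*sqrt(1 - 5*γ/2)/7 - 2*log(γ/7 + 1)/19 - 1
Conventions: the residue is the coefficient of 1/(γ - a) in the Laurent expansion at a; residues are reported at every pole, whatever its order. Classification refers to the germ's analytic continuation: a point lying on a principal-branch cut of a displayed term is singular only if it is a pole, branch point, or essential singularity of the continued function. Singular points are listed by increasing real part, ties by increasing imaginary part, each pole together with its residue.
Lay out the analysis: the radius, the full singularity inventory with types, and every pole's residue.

Radius of convergence at 0: 2/5.
At -7: a logarithmic branch point.
At 2/5: an algebraic (square-root) branch point.

Branch term (9/7)*sqrt(1 - γ/(2/5)): its argument vanishes at γ = 2/5, a square-root branch point, modulus 2/5.
Branch term (-2/19)*log(1 - γ/(-7)): its argument vanishes at γ = -7, a logarithmic branch point, modulus 7.
The radius of convergence is the smallest modulus among the singular points: 2/5.
List the singular points by increasing real part (a conjugate pair: the negative imaginary part first).


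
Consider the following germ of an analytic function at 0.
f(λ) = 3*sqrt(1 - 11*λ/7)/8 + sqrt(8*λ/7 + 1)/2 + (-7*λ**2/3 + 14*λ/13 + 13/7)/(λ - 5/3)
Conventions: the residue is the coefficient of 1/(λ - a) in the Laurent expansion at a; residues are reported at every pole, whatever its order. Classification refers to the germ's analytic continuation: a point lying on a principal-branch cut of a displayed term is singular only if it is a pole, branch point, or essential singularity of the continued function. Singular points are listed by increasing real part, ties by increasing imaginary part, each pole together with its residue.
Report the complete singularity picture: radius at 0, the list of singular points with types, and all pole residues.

Radius of convergence at 0: 7/11.
At -7/8: an algebraic (square-root) branch point.
At 7/11: an algebraic (square-root) branch point.
At 5/3: a pole of order 1; residue -6952/2457.

Denominator factor (λ - 5/3): pole of order 1 at 5/3, modulus 5/3.
Branch term (1/2)*sqrt(1 - λ/(-7/8)): its argument vanishes at λ = -7/8, a square-root branch point, modulus 7/8.
Branch term (3/8)*sqrt(1 - λ/(7/11)): its argument vanishes at λ = 7/11, a square-root branch point, modulus 7/11.
The radius of convergence is the smallest modulus among the singular points: 7/11.
The branch terms are analytic at 5/3 and contribute nothing to the residue; only the rational part matters.
At the order-1 pole 5/3 set g(λ) = (λ - (5/3))*(rational part) = -7*λ**2/3 + 14*λ/13 + 13/7.
Simple pole: residue = g(a) at a = 5/3, which is -6952/2457.
List the singular points by increasing real part (a conjugate pair: the negative imaginary part first).


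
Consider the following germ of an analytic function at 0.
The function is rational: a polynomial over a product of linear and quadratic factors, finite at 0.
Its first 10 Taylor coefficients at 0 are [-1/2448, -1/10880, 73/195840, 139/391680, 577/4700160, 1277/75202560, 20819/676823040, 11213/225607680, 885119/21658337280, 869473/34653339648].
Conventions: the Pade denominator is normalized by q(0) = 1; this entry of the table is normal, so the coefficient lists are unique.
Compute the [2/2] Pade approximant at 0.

The Pade approximant has numerator coefficients [-1/2448, 16103/64431360, 400123/1546352640]; denominator coefficients [1, -4405/5264, 14761/31584].

Taylor coefficients needed (read off): a_0 = -1/2448, a_1 = -1/10880, a_2 = 73/195840, a_3 = 139/391680, a_4 = 577/4700160.
Write the denominator as Q(x) = 1 + q1*x + q2*x^2. Requiring Q*f - P = O(x^5) with deg P <= 2 kills the coefficients of x^3..x^4 in Q*f:
  x^3: a_3 + q1*a_2 + q2*a_1 = 0, i.e. 139/391680 + (73/195840)*q1 + (-1/10880)*q2 = 0.
  x^4: a_4 + q1*a_3 + q2*a_2 = 0, i.e. 577/4700160 + (139/391680)*q1 + (73/195840)*q2 = 0.
Solving this linear system: q1 = -4405/5264, q2 = 14761/31584.
The numerator is Q*f truncated at degree 2: P0 = a_0 = -1/2448; P1 = a_1 + q1*a_0 = 16103/64431360; P2 = a_2 + q1*a_1 + q2*a_0 = 400123/1546352640.


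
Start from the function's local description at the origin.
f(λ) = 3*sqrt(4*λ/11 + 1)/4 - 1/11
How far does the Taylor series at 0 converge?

The radius of convergence is 11/4.

Branch term (3/4)*sqrt(1 - λ/(-11/4)): its argument vanishes at λ = -11/4, a square-root branch point, modulus 11/4.
The radius of convergence is the smallest modulus among the singular points: 11/4.


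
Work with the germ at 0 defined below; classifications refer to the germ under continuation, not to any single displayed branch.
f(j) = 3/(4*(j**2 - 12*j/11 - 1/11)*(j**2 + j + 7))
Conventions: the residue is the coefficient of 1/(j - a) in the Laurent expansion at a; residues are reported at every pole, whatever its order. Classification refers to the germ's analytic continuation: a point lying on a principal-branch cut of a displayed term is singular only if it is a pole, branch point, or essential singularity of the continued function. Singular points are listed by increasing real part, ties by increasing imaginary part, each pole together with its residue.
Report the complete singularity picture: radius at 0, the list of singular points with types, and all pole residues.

Denominator factor (j**2 - 12*j/11 - 1/11): discriminant 188/121, real irrational roots 6/11 + (1/11)*sqrt(47) and 6/11 - (1/11)*sqrt(47); poles of order 1, moduli 6/11 + (1/11)*sqrt(47) and -6/11 + (1/11)*sqrt(47).
Denominator factor (j**2 + j + 7): discriminant -27, complex-conjugate roots (-1/2) + ((3/2)*sqrt(3))*i and (-1/2) - ((3/2)*sqrt(3))*i; poles of order 1, moduli sqrt(7) and sqrt(7).
The radius of convergence is the smallest modulus among the singular points: -6/11 + (1/11)*sqrt(47).
The factor j**2 + j + 7 splits as (j - a)(j - a') with a = (-1/2) - ((3/2)*sqrt(3))*i, a' = (-1/2) + ((3/2)*sqrt(3))*i. At the order-1 pole a set g(j) = (j - a)*f(j) = [3/(4*(j**2 - 12*j/11 - 1/11))] / (j - a').
Simple pole: residue = g(a) at a = (-1/2) - ((3/2)*sqrt(3))*i, which is (759/63944) - ((1463/191832)*sqrt(3))*i.
The factor j**2 + j + 7 splits as (j - a)(j - a') with a = (-1/2) + ((3/2)*sqrt(3))*i, a' = (-1/2) - ((3/2)*sqrt(3))*i. At the order-1 pole a set g(j) = (j - a)*f(j) = [3/(4*(j**2 - 12*j/11 - 1/11))] / (j - a').
Simple pole: residue = g(a) at a = (-1/2) + ((3/2)*sqrt(3))*i, which is (759/63944) + ((1463/191832)*sqrt(3))*i.
The factor j**2 - 12*j/11 - 1/11 splits as (j - a)(j - a') with a = 6/11 - (1/11)*sqrt(47), a' = 6/11 + (1/11)*sqrt(47). At the order-1 pole a set g(j) = (j - a)*f(j) = [3/(4*(j**2 + j + 7))] / (j - a').
Simple pole: residue = g(a) at a = 6/11 - (1/11)*sqrt(47), which is -759/63944 - (8217/751342)*sqrt(47).
The factor j**2 - 12*j/11 - 1/11 splits as (j - a)(j - a') with a = 6/11 + (1/11)*sqrt(47), a' = 6/11 - (1/11)*sqrt(47). At the order-1 pole a set g(j) = (j - a)*f(j) = [3/(4*(j**2 + j + 7))] / (j - a').
Simple pole: residue = g(a) at a = 6/11 + (1/11)*sqrt(47), which is -759/63944 + (8217/751342)*sqrt(47).
List the singular points by increasing real part (a conjugate pair: the negative imaginary part first).

Radius of convergence at 0: -6/11 + (1/11)*sqrt(47).
At (-1/2) - ((3/2)*sqrt(3))*i: a pole of order 1; residue (759/63944) - ((1463/191832)*sqrt(3))*i.
At (-1/2) + ((3/2)*sqrt(3))*i: a pole of order 1; residue (759/63944) + ((1463/191832)*sqrt(3))*i.
At 6/11 - (1/11)*sqrt(47): a pole of order 1; residue -759/63944 - (8217/751342)*sqrt(47).
At 6/11 + (1/11)*sqrt(47): a pole of order 1; residue -759/63944 + (8217/751342)*sqrt(47).


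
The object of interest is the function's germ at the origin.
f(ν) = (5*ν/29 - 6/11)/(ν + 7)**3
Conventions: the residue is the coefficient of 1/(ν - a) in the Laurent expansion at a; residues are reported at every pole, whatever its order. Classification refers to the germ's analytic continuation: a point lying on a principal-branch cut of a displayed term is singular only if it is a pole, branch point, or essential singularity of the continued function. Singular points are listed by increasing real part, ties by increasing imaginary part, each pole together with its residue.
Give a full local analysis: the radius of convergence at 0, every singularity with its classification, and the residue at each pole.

Radius of convergence at 0: 7.
At -7: a pole of order 3; residue 0.

Denominator factor (ν + 7)^3: pole of order 3 at -7, modulus 7.
The radius of convergence is the smallest modulus among the singular points: 7.
At the order-3 pole -7 set g(ν) = (ν - (-7))^3*f(ν) = 5*ν/29 - 6/11.
Order-3 pole: residue = g''(a)/2; g''(-7) = 0, so the residue is 0.


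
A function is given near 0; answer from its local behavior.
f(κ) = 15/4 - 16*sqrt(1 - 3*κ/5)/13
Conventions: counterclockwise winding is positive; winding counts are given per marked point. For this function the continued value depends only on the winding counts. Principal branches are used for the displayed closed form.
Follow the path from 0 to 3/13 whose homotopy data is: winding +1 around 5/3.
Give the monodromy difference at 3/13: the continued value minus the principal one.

Continued minus principal equals (64/845)*sqrt(910).

The rational part is single-valued and drops out of the difference; each branch term changes only by its own monodromy.
(-16/13)*sqrt(1 - κ/(5/3)): winding +1 is odd, the square root flips sign, contributing -2*(-16/13)*sqrt(1 - (3/13)/(5/3)) = -2*(-16/13)*sqrt(56/65) = (64/845)*sqrt(910).
Summing the contributions at κ = 3/13 gives (64/845)*sqrt(910).


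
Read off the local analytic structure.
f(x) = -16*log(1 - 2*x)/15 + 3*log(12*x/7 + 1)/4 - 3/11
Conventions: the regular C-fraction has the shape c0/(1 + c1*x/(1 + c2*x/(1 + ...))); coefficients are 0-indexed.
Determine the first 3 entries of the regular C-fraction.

The regular C-fraction coefficients are [-3/11, 3949/315, -1451801/113085].

Taylor coefficients (expand at 0): a_0 = -3/11, a_1 = 359/105, a_2 = 758/735.
c0 = a_0 = -3/11. Peel one level at a time: if S = 1 + c*x/S' with S'(0) = 1, then c is the x-coefficient of S and S' = c*x/(S - 1).
S_1 = c0/f = 1 + (3949/315)*x + (15969811/99225)*x^2 + ...; c1 = 3949/315.
S_2 = c1*x/(S_1 - 1) = 1 + (-1451801/113085)*x + ...; c2 = -1451801/113085.


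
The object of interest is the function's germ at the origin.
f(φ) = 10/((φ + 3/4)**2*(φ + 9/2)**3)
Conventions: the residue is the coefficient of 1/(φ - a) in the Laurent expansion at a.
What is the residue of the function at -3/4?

The residue is -512/3375.

At the order-2 pole -3/4 set g(φ) = (φ - (-3/4))^2*f(φ) = 10/(φ + 9/2)**3.
Order-2 pole: residue = g'(a); g'(-3/4) = -512/3375, so the residue is -512/3375.


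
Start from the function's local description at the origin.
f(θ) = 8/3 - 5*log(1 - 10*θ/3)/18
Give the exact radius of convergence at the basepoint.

Branch term (-5/18)*log(1 - θ/(3/10)): its argument vanishes at θ = 3/10, a logarithmic branch point, modulus 3/10.
The radius of convergence is the smallest modulus among the singular points: 3/10.

The radius of convergence is 3/10.


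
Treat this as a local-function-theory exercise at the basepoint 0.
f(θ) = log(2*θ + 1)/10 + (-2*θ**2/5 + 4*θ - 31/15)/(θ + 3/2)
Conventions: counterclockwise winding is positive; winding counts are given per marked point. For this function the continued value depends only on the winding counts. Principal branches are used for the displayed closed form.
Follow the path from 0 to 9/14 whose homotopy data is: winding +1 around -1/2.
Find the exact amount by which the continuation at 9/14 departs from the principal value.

The rational part is single-valued and drops out of the difference; each branch term changes only by its own monodromy.
(1/10)*log(1 - θ/(-1/2)): each positive loop around -1/2 adds 2*pi*i to the log, so winding +1 contributes (1/10)*(1)*2*pi*i = (1/5)*pi*i.
Summing the contributions at θ = 9/14 gives (1/5)*pi*i.

Continued minus principal equals (1/5)*pi*i.


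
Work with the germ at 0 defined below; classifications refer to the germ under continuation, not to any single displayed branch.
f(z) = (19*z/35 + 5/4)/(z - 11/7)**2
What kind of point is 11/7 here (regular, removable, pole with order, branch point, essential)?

The point is a pole of order 2.

The denominator factor z - 11/7 vanishes at 11/7 and appears to the power 2; the numerator there equals 2061/980, nonzero, and no other factor vanishes.
Hence a pole whose order is the multiplicity, 2.


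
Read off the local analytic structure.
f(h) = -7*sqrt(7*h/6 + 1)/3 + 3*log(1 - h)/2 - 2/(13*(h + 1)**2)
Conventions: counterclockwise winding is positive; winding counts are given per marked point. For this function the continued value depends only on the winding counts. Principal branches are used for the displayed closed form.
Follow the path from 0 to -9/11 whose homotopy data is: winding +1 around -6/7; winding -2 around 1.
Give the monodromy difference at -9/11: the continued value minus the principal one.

The rational part is single-valued and drops out of the difference; each branch term changes only by its own monodromy.
(-7/3)*sqrt(1 - h/(-6/7)): winding +1 is odd, the square root flips sign, contributing -2*(-7/3)*sqrt(1 - (-9/11)/(-6/7)) = -2*(-7/3)*sqrt(1/22) = (7/33)*sqrt(22).
(3/2)*log(1 - h/(1)): each positive loop around 1 adds 2*pi*i to the log, so winding -2 contributes (3/2)*(-2)*2*pi*i = -(6)*pi*i.
Summing the contributions at h = -9/11 gives ((7/33)*sqrt(22)) - ((6)*pi)*i.

Continued minus principal equals ((7/33)*sqrt(22)) - ((6)*pi)*i.


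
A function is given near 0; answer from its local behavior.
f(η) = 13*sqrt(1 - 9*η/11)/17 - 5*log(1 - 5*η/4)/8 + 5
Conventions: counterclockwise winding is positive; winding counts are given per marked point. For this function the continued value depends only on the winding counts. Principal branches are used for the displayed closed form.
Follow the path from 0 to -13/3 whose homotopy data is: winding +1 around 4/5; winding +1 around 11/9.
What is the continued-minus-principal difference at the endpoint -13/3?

Continued minus principal equals (-(130/187)*sqrt(22)) - ((5/4)*pi)*i.

The rational part is single-valued and drops out of the difference; each branch term changes only by its own monodromy.
(-5/8)*log(1 - η/(4/5)): each positive loop around 4/5 adds 2*pi*i to the log, so winding +1 contributes (-5/8)*(1)*2*pi*i = -(5/4)*pi*i.
(13/17)*sqrt(1 - η/(11/9)): winding +1 is odd, the square root flips sign, contributing -2*(13/17)*sqrt(1 - (-13/3)/(11/9)) = -2*(13/17)*sqrt(50/11) = -(130/187)*sqrt(22).
Summing the contributions at η = -13/3 gives (-(130/187)*sqrt(22)) - ((5/4)*pi)*i.


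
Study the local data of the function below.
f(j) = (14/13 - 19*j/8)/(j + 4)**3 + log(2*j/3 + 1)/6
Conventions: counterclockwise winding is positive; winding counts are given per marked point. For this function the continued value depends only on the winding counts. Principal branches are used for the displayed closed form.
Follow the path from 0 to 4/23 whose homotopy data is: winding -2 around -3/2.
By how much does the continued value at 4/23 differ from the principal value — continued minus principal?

Continued minus principal equals -(2/3)*pi*i.

The rational part is single-valued and drops out of the difference; each branch term changes only by its own monodromy.
(1/6)*log(1 - j/(-3/2)): each positive loop around -3/2 adds 2*pi*i to the log, so winding -2 contributes (1/6)*(-2)*2*pi*i = -(2/3)*pi*i.
Summing the contributions at j = 4/23 gives -(2/3)*pi*i.


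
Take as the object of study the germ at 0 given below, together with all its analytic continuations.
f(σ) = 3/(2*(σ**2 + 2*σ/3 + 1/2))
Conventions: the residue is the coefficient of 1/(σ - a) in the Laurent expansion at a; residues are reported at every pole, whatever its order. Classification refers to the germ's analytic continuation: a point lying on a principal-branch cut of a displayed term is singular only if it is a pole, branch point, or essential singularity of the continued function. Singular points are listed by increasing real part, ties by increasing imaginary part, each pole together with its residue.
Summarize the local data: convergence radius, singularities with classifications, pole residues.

Denominator factor (σ**2 + 2*σ/3 + 1/2): discriminant -14/9, complex-conjugate roots (-1/3) + ((1/6)*sqrt(14))*i and (-1/3) - ((1/6)*sqrt(14))*i; poles of order 1, moduli (1/2)*sqrt(2) and (1/2)*sqrt(2).
The radius of convergence is the smallest modulus among the singular points: (1/2)*sqrt(2).
The factor σ**2 + 2*σ/3 + 1/2 splits as (σ - a)(σ - a') with a = (-1/3) - ((1/6)*sqrt(14))*i, a' = (-1/3) + ((1/6)*sqrt(14))*i. At the order-1 pole a set g(σ) = (σ - a)*f(σ) = [3/2] / (σ - a').
Simple pole: residue = g(a) at a = (-1/3) - ((1/6)*sqrt(14))*i, which is ((9/28)*sqrt(14))*i.
The factor σ**2 + 2*σ/3 + 1/2 splits as (σ - a)(σ - a') with a = (-1/3) + ((1/6)*sqrt(14))*i, a' = (-1/3) - ((1/6)*sqrt(14))*i. At the order-1 pole a set g(σ) = (σ - a)*f(σ) = [3/2] / (σ - a').
Simple pole: residue = g(a) at a = (-1/3) + ((1/6)*sqrt(14))*i, which is -((9/28)*sqrt(14))*i.
List the singular points by increasing real part (a conjugate pair: the negative imaginary part first).

Radius of convergence at 0: (1/2)*sqrt(2).
At (-1/3) - ((1/6)*sqrt(14))*i: a pole of order 1; residue ((9/28)*sqrt(14))*i.
At (-1/3) + ((1/6)*sqrt(14))*i: a pole of order 1; residue -((9/28)*sqrt(14))*i.


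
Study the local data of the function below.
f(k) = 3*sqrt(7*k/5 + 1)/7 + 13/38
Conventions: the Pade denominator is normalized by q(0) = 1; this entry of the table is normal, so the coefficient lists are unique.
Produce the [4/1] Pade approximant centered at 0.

The Pade approximant has numerator coefficients [205/266, 401/380, 189/1000, -147/5000, 3087/400000]; denominator coefficients [1, 49/50].

Taylor coefficients needed (expand at 0): a_0 = 205/266, a_1 = 3/10, a_2 = -21/200, a_3 = 147/2000, a_4 = -1029/16000, a_5 = 50421/800000.
Write the denominator as Q(k) = 1 + q1*k. Requiring Q*f - P = O(k^6) with deg P <= 4 kills the coefficients of k^5..k^5 in Q*f:
  k^5: a_5 + q1*a_4 = 0, i.e. 50421/800000 + (-1029/16000)*q1 = 0.
Solving this linear system: q1 = 49/50.
The numerator is Q*f truncated at degree 4: P0 = a_0 = 205/266; P1 = a_1 + q1*a_0 = 401/380; P2 = a_2 + q1*a_1 = 189/1000; P3 = a_3 + q1*a_2 = -147/5000; P4 = a_4 + q1*a_3 = 3087/400000.


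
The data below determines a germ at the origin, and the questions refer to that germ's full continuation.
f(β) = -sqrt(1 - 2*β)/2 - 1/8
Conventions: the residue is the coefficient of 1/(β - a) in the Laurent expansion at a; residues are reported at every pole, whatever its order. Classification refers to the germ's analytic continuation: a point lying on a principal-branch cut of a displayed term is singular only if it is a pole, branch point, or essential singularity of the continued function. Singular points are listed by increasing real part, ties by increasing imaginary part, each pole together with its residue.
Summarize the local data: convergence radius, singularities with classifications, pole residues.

Branch term (-1/2)*sqrt(1 - β/(1/2)): its argument vanishes at β = 1/2, a square-root branch point, modulus 1/2.
The radius of convergence is the smallest modulus among the singular points: 1/2.

Radius of convergence at 0: 1/2.
At 1/2: an algebraic (square-root) branch point.


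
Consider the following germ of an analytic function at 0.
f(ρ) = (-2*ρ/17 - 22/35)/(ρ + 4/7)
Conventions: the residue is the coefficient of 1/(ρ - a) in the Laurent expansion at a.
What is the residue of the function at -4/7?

The residue is -334/595.

At the order-1 pole -4/7 set g(ρ) = (ρ - (-4/7))*f(ρ) = -2*ρ/17 - 22/35.
Simple pole: residue = g(a) at a = -4/7, which is -334/595.


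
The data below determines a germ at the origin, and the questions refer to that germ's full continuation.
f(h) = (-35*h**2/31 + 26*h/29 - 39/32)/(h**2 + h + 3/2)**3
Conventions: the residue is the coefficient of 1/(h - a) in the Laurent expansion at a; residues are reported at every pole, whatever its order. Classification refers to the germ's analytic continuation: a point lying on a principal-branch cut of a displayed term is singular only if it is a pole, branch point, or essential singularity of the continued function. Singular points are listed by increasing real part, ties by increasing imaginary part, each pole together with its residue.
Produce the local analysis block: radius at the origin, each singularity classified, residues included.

Radius of convergence at 0: (1/2)*sqrt(6).
At (-1/2) - ((1/2)*sqrt(5))*i: a pole of order 3; residue -((208831/1798000)*sqrt(5))*i.
At (-1/2) + ((1/2)*sqrt(5))*i: a pole of order 3; residue ((208831/1798000)*sqrt(5))*i.

Denominator factor (h**2 + h + 3/2)^3: discriminant -5, complex-conjugate roots (-1/2) + ((1/2)*sqrt(5))*i and (-1/2) - ((1/2)*sqrt(5))*i; poles of order 3, moduli (1/2)*sqrt(6) and (1/2)*sqrt(6).
The radius of convergence is the smallest modulus among the singular points: (1/2)*sqrt(6).
The factor h**2 + h + 3/2 splits as (h - a)(h - a') with a = (-1/2) - ((1/2)*sqrt(5))*i, a' = (-1/2) + ((1/2)*sqrt(5))*i. At the order-3 pole a set g(h) = (h - a)^3*f(h) = [-35*h**2/31 + 26*h/29 - 39/32] / (h - a')^3.
Order-3 pole: residue = g''(a)/2; g''((-1/2) - ((1/2)*sqrt(5))*i) = -((208831/899000)*sqrt(5))*i, so the residue is -((208831/1798000)*sqrt(5))*i.
The factor h**2 + h + 3/2 splits as (h - a)(h - a') with a = (-1/2) + ((1/2)*sqrt(5))*i, a' = (-1/2) - ((1/2)*sqrt(5))*i. At the order-3 pole a set g(h) = (h - a)^3*f(h) = [-35*h**2/31 + 26*h/29 - 39/32] / (h - a')^3.
Order-3 pole: residue = g''(a)/2; g''((-1/2) + ((1/2)*sqrt(5))*i) = ((208831/899000)*sqrt(5))*i, so the residue is ((208831/1798000)*sqrt(5))*i.
List the singular points by increasing real part (a conjugate pair: the negative imaginary part first).


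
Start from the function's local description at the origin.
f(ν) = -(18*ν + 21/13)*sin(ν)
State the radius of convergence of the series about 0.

The factor -sin(ν) is entire and contributes no finite singular point.
The polynomial part has no poles.
No finite singular points: the Taylor series at 0 converges everywhere.

The radius of convergence is infinite.


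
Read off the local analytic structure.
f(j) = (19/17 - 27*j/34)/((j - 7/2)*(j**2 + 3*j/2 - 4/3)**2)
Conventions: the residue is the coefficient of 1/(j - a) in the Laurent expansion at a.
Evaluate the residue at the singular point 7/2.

The residue is -1017/159953.

At the order-1 pole 7/2 set g(j) = (j - (7/2))*f(j) = (19/17 - 27*j/34)/(j**2 + 3*j/2 - 4/3)**2.
Simple pole: residue = g(a) at a = 7/2, which is -1017/159953.


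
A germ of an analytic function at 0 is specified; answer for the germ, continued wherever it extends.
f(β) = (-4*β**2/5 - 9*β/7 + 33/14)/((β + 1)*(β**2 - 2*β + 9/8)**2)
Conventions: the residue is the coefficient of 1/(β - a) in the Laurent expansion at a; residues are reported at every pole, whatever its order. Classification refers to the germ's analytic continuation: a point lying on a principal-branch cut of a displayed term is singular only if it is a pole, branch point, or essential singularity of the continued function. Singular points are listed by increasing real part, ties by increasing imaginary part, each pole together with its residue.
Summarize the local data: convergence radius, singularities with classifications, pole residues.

Denominator factor (β + 1): pole of order 1 at -1, modulus 1.
Denominator factor (β**2 - 2*β + 9/8)^2: discriminant -1/2, complex-conjugate roots (1) + ((1/4)*sqrt(2))*i and (1) - ((1/4)*sqrt(2))*i; poles of order 2, moduli (3/4)*sqrt(2) and (3/4)*sqrt(2).
The radius of convergence is the smallest modulus among the singular points: 1.
At the order-1 pole -1 set g(β) = (β - (-1))*f(β) = (-4*β**2/5 - 9*β/7 + 33/14)/(β**2 - 2*β + 9/8)**2.
Simple pole: residue = g(a) at a = -1, which is 6368/38115.
The factor β**2 - 2*β + 9/8 splits as (β - a)(β - a') with a = (1) - ((1/4)*sqrt(2))*i, a' = (1) + ((1/4)*sqrt(2))*i. At the order-2 pole a set g(β) = (β - a)^2*f(β) = [(-4*β**2/5 - 9*β/7 + 33/14)/(β + 1)] / (β - a')^2.
Order-2 pole: residue = g'(a); g'((1) - ((1/4)*sqrt(2))*i) = (-3184/38115) + ((5372/7623)*sqrt(2))*i, so the residue is (-3184/38115) + ((5372/7623)*sqrt(2))*i.
The factor β**2 - 2*β + 9/8 splits as (β - a)(β - a') with a = (1) + ((1/4)*sqrt(2))*i, a' = (1) - ((1/4)*sqrt(2))*i. At the order-2 pole a set g(β) = (β - a)^2*f(β) = [(-4*β**2/5 - 9*β/7 + 33/14)/(β + 1)] / (β - a')^2.
Order-2 pole: residue = g'(a); g'((1) + ((1/4)*sqrt(2))*i) = (-3184/38115) - ((5372/7623)*sqrt(2))*i, so the residue is (-3184/38115) - ((5372/7623)*sqrt(2))*i.
List the singular points by increasing real part (a conjugate pair: the negative imaginary part first).

Radius of convergence at 0: 1.
At -1: a pole of order 1; residue 6368/38115.
At (1) - ((1/4)*sqrt(2))*i: a pole of order 2; residue (-3184/38115) + ((5372/7623)*sqrt(2))*i.
At (1) + ((1/4)*sqrt(2))*i: a pole of order 2; residue (-3184/38115) - ((5372/7623)*sqrt(2))*i.


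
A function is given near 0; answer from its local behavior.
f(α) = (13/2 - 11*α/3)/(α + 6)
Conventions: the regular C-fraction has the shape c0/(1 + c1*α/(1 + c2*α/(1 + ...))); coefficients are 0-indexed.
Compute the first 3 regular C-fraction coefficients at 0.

Taylor coefficients (expand at 0): a_0 = 13/12, a_1 = -19/24, a_2 = 19/144.
c0 = a_0 = 13/12. Peel one level at a time: if S = 1 + c*α/S' with S'(0) = 1, then c is the α-coefficient of S and S' = c*α/(S - 1).
S_1 = c0/f = 1 + (19/26)*α + (209/507)*α^2 + ...; c1 = 19/26.
S_2 = c1*α/(S_1 - 1) = 1 + (-22/39)*α + ...; c2 = -22/39.

The regular C-fraction coefficients are [13/12, 19/26, -22/39].


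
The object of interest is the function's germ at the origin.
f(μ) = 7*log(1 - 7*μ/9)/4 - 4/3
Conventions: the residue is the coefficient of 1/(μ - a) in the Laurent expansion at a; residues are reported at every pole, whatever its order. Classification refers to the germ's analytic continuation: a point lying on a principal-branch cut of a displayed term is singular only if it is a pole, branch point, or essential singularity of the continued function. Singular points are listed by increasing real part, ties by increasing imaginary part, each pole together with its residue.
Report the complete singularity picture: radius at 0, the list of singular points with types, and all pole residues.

Branch term (7/4)*log(1 - μ/(9/7)): its argument vanishes at μ = 9/7, a logarithmic branch point, modulus 9/7.
The radius of convergence is the smallest modulus among the singular points: 9/7.

Radius of convergence at 0: 9/7.
At 9/7: a logarithmic branch point.
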